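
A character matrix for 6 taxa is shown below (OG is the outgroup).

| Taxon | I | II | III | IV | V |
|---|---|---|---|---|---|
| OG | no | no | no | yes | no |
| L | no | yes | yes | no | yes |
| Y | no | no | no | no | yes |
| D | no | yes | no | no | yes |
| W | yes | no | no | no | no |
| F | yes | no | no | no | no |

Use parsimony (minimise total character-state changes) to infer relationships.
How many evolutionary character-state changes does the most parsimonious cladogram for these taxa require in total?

5

Character polarity is set by the outgroup: the derived state is whichever differs from the outgroup's state, so for IV the derived state is 'no', and for the remaining characters it is 'yes'.
I (derived state 'yes') is shared by F and W — a synapomorphy uniting that clade.
II (derived state 'yes') is shared by D and L — a synapomorphy uniting that clade.
III (derived state 'yes') is unique to L (autapomorphy; uninformative for grouping).
IV (derived state 'no') is shared by all ingroup taxa — unites the whole ingroup.
V (derived state 'yes') is shared by D, L, and Y — a synapomorphy uniting that clade.
Most parsimonious ingroup topology: (((L,D),Y),(W,F)).
Changes per character on this tree: I: 1; II: 1; III: 1; IV: 1; V: 1.
Total = 5.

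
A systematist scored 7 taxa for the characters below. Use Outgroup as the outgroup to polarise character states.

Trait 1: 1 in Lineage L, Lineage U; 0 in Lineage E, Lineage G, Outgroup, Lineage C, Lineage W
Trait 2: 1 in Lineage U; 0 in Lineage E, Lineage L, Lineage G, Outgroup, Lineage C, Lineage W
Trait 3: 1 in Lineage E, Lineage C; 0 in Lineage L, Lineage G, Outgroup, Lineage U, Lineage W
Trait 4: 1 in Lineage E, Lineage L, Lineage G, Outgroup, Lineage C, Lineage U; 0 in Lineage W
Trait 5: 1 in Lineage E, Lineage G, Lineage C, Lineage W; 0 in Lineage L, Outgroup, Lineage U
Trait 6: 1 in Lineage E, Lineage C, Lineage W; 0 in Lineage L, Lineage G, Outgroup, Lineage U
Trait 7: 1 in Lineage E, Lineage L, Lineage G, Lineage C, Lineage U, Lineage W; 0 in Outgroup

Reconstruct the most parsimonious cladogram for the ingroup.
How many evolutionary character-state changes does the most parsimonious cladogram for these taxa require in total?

Character polarity is set by the outgroup: the derived state is whichever differs from the outgroup's state, so for Trait 4 the derived state is '0', and for the remaining characters it is '1'.
Trait 1 (derived state '1') is shared by Lineage L and Lineage U — a synapomorphy uniting that clade.
Trait 2 (derived state '1') is unique to Lineage U (autapomorphy; uninformative for grouping).
Only Lineage C and Lineage E show the derived state '1' for Trait 3, supporting them as a clade.
Trait 4 (derived state '0') is unique to Lineage W (autapomorphy; uninformative for grouping).
Only Lineage C, Lineage E, Lineage G, and Lineage W show the derived state '1' for Trait 5, supporting them as a clade.
Only Lineage C, Lineage E, and Lineage W show the derived state '1' for Trait 6, supporting them as a clade.
Trait 7 (derived state '1') is shared by all ingroup taxa — unites the whole ingroup.
Most parsimonious ingroup topology: (((Lineage W,(Lineage E,Lineage C)),Lineage G),(Lineage L,Lineage U)).
Changes per character on this tree: Trait 1: 1; Trait 2: 1; Trait 3: 1; Trait 4: 1; Trait 5: 1; Trait 6: 1; Trait 7: 1.
Total = 7.

7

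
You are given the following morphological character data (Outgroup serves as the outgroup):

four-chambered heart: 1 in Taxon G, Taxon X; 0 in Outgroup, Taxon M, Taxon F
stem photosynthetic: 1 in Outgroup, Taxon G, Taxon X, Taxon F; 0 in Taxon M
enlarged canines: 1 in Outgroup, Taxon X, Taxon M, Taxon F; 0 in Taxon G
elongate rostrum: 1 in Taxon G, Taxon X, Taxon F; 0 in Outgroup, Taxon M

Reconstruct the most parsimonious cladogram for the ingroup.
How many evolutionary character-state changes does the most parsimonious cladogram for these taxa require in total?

Character polarity is set by the outgroup: the derived state is whichever differs from the outgroup's state, so for stem photosynthetic, enlarged canines the derived state is '0', and for the remaining characters it is '1'.
four-chambered heart: derived state '1' in Taxon G and Taxon X only — synapomorphy for {Taxon G, Taxon X}.
stem photosynthetic (derived state '0') is unique to Taxon M (autapomorphy; uninformative for grouping).
enlarged canines: derived state '0' in Taxon G only — an autapomorphy, so it tells us nothing about relationships among taxa.
Only Taxon F, Taxon G, and Taxon X show the derived state '1' for elongate rostrum, supporting them as a clade.
Most parsimonious ingroup topology: (((Taxon G,Taxon X),Taxon F),Taxon M).
Changes per character on this tree: four-chambered heart: 1; stem photosynthetic: 1; enlarged canines: 1; elongate rostrum: 1.
Total = 4.

4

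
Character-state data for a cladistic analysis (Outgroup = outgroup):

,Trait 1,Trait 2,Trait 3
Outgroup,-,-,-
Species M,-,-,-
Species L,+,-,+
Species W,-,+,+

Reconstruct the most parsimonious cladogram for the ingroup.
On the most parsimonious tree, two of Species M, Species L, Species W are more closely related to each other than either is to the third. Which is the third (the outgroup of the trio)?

The outgroup has state '-' for every character, so '+' is the derived state throughout.
Trait 1 (derived state '+') is unique to Species L (autapomorphy; uninformative for grouping).
Trait 2: derived state '+' in Species W only — an autapomorphy, so it tells us nothing about relationships among taxa.
Trait 3 (derived state '+') is shared by Species L and Species W — a synapomorphy uniting that clade.
Most parsimonious ingroup topology: (Species M,(Species L,Species W)).
Species W and Species L share a more recent common ancestor with each other than either does with Species M, so Species M is the least closely related of the three.

Species M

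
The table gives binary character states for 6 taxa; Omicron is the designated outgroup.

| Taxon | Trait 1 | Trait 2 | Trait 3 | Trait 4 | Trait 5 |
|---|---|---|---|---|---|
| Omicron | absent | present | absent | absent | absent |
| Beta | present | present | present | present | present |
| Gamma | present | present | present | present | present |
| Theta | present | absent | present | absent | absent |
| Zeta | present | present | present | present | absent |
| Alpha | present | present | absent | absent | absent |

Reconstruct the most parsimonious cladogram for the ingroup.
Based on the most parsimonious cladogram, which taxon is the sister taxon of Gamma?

Beta

Character polarity is set by the outgroup: the derived state is whichever differs from the outgroup's state, so for Trait 2 the derived state is 'absent', and for the remaining characters it is 'present'.
All ingroup taxa share the derived state 'present' for Trait 1; it defines the ingroup but does not resolve relationships within it.
Trait 2 (derived state 'absent') is unique to Theta (autapomorphy; uninformative for grouping).
Trait 3 (derived state 'present') is shared by Beta, Gamma, Theta, and Zeta — a synapomorphy uniting that clade.
Only Beta, Gamma, and Zeta show the derived state 'present' for Trait 4, supporting them as a clade.
Trait 5 (derived state 'present') is shared by Beta and Gamma — a synapomorphy uniting that clade.
Most parsimonious ingroup topology: ((((Beta,Gamma),Zeta),Theta),Alpha).
Gamma and Beta form a cherry on this tree, so they are sister taxa.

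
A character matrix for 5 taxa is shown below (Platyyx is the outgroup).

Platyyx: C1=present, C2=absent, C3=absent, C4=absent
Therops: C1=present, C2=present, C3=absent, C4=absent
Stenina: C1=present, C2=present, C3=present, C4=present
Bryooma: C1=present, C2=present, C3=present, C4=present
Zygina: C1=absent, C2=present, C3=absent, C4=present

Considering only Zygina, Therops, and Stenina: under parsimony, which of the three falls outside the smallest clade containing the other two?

Character polarity is set by the outgroup: the derived state is whichever differs from the outgroup's state, so for C1 the derived state is 'absent', and for the remaining characters it is 'present'.
C1: derived state 'absent' in Zygina only — an autapomorphy, so it tells us nothing about relationships among taxa.
All ingroup taxa share the derived state 'present' for C2; it defines the ingroup but does not resolve relationships within it.
C3 (derived state 'present') is shared by Bryooma and Stenina — a synapomorphy uniting that clade.
C4: derived state 'present' in Bryooma, Stenina, and Zygina only — synapomorphy for {Bryooma, Stenina, Zygina}.
Most parsimonious ingroup topology: (Therops,((Stenina,Bryooma),Zygina)).
Stenina and Zygina share a more recent common ancestor with each other than either does with Therops, so Therops is the least closely related of the three.

Therops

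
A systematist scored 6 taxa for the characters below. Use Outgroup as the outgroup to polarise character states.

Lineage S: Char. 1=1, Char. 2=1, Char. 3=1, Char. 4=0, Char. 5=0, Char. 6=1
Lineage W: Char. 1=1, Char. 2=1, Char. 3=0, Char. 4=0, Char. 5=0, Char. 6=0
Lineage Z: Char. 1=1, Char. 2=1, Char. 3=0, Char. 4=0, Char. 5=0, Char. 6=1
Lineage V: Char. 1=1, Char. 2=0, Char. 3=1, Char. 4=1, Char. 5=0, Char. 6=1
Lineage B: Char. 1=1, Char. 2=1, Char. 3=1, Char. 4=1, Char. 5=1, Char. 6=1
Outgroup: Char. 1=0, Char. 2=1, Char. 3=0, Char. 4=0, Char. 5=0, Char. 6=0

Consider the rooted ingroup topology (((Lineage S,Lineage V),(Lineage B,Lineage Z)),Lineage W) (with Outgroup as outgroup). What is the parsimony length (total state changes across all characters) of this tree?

8

Map each character onto (((Lineage S,Lineage V),(Lineage B,Lineage Z)),Lineage W) (rooted by Outgroup) and count the minimum state changes it requires (Fitch parsimony):
Char. 1: 1; Char. 2: 1; Char. 3: 2; Char. 4: 2; Char. 5: 1; Char. 6: 1.
Total tree length = 8.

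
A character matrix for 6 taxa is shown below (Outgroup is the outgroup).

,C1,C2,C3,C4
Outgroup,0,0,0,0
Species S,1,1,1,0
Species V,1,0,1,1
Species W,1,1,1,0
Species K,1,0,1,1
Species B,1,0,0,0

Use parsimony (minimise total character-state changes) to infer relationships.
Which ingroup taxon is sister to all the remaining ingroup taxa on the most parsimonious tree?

Species B

The outgroup has state '0' for every character, so '1' is the derived state throughout.
C1 (derived state '1') is shared by all ingroup taxa — unites the whole ingroup.
Only Species S and Species W show the derived state '1' for C2, supporting them as a clade.
C3 (derived state '1') is shared by Species K, Species S, Species V, and Species W — a synapomorphy uniting that clade.
Only Species K and Species V show the derived state '1' for C4, supporting them as a clade.
Most parsimonious ingroup topology: (((Species S,Species W),(Species V,Species K)),Species B).
Species B is sister to the clade containing all other ingroup taxa, so it is the earliest-diverging (most basal) ingroup lineage.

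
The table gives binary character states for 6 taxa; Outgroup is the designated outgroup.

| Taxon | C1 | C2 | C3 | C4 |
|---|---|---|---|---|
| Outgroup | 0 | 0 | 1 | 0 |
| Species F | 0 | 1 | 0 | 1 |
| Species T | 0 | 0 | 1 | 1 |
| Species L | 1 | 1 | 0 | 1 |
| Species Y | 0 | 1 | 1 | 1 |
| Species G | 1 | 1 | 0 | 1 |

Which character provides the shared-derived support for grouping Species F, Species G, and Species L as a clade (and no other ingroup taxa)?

C3

Character polarity is set by the outgroup: the derived state is whichever differs from the outgroup's state, so for C3 the derived state is '0', and for the remaining characters it is '1'.
Only Species G and Species L show the derived state '1' for C1, supporting them as a clade.
C2 (derived state '1') is shared by Species F, Species G, Species L, and Species Y — a synapomorphy uniting that clade.
C3 (derived state '0') is shared by Species F, Species G, and Species L — a synapomorphy uniting that clade.
All ingroup taxa share the derived state '1' for C4; it defines the ingroup but does not resolve relationships within it.
Most parsimonious ingroup topology: (((Species F,(Species L,Species G)),Species Y),Species T).
The clade {Species F, Species G, Species L} is supported by C3: its derived state '0' occurs in exactly those taxa and in no other taxon (including the outgroup).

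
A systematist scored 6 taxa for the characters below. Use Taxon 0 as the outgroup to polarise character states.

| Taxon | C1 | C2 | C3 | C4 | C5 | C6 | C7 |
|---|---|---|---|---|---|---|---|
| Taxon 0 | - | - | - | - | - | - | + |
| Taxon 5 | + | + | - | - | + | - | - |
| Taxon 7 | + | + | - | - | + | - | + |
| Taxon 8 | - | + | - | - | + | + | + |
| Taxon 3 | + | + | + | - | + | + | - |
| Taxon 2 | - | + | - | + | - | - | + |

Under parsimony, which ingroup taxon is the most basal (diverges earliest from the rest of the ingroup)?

Character polarity is set by the outgroup: the derived state is whichever differs from the outgroup's state, so for C7 the derived state is '-', and for the remaining characters it is '+'.
Only Taxon 3, Taxon 5, and Taxon 7 show the derived state '+' for C1, supporting them as a clade.
C2 (derived state '+') is shared by all ingroup taxa — unites the whole ingroup.
C3 (derived state '+') is unique to Taxon 3 (autapomorphy; uninformative for grouping).
C4: derived state '+' in Taxon 2 only — an autapomorphy, so it tells us nothing about relationships among taxa.
C5: derived state '+' in Taxon 3, Taxon 5, Taxon 7, and Taxon 8 only — synapomorphy for {Taxon 3, Taxon 5, Taxon 7, Taxon 8}.
C6 (state '+') occurs in Taxon 3 and Taxon 8 but conflicts with the nesting implied by the other characters — most parsimoniously interpreted as homoplasy.
C7 (derived state '-') is shared by Taxon 3 and Taxon 5 — a synapomorphy uniting that clade.
Most parsimonious ingroup topology: ((((Taxon 5,Taxon 3),Taxon 7),Taxon 8),Taxon 2).
Taxon 2 is sister to the clade containing all other ingroup taxa, so it is the earliest-diverging (most basal) ingroup lineage.

Taxon 2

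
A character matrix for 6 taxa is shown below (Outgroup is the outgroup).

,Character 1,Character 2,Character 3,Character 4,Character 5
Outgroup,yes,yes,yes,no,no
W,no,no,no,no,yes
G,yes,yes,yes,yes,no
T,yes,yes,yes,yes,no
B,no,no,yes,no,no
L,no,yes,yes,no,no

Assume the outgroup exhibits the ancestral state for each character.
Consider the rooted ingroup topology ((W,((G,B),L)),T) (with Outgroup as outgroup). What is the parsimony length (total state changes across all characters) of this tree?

8

Map each character onto ((W,((G,B),L)),T) (rooted by Outgroup) and count the minimum state changes it requires (Fitch parsimony):
Character 1: 2; Character 2: 2; Character 3: 1; Character 4: 2; Character 5: 1.
Total tree length = 8.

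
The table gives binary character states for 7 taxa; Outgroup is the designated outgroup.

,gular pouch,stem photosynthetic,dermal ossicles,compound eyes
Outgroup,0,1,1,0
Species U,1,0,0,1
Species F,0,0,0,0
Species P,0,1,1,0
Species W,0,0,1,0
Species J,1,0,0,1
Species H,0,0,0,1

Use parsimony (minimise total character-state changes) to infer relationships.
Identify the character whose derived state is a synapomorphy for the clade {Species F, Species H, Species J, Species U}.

Character polarity is set by the outgroup: the derived state is whichever differs from the outgroup's state, so for stem photosynthetic, dermal ossicles the derived state is '0', and for the remaining characters it is '1'.
Only Species J and Species U show the derived state '1' for gular pouch, supporting them as a clade.
stem photosynthetic: derived state '0' in Species F, Species H, Species J, Species U, and Species W only — synapomorphy for {Species F, Species H, Species J, Species U, Species W}.
dermal ossicles (derived state '0') is shared by Species F, Species H, Species J, and Species U — a synapomorphy uniting that clade.
Only Species H, Species J, and Species U show the derived state '1' for compound eyes, supporting them as a clade.
Most parsimonious ingroup topology: (((((Species U,Species J),Species H),Species F),Species W),Species P).
The clade {Species F, Species H, Species J, Species U} is supported by dermal ossicles: its derived state '0' occurs in exactly those taxa and in no other taxon (including the outgroup).

dermal ossicles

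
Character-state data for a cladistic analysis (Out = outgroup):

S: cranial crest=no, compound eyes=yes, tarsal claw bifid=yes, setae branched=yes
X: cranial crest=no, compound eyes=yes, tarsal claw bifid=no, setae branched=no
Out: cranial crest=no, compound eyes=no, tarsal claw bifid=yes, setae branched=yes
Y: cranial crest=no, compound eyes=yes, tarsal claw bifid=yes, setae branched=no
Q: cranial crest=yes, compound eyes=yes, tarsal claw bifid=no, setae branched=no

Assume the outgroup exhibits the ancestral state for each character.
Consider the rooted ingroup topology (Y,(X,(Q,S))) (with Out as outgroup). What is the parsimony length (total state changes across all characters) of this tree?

Map each character onto (Y,(X,(Q,S))) (rooted by Out) and count the minimum state changes it requires (Fitch parsimony):
cranial crest: 1; compound eyes: 1; tarsal claw bifid: 2; setae branched: 2.
Total tree length = 6.

6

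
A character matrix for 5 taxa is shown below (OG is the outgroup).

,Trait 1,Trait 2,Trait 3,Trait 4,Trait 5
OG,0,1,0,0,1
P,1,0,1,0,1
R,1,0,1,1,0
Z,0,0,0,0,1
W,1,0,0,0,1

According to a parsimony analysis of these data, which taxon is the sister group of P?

Character polarity is set by the outgroup: the derived state is whichever differs from the outgroup's state, so for Trait 2, Trait 5 the derived state is '0', and for the remaining characters it is '1'.
Trait 1 (derived state '1') is shared by P, R, and W — a synapomorphy uniting that clade.
Trait 2 (derived state '0') is shared by all ingroup taxa — unites the whole ingroup.
Only P and R show the derived state '1' for Trait 3, supporting them as a clade.
Trait 4 (derived state '1') is unique to R (autapomorphy; uninformative for grouping).
Trait 5: derived state '0' in R only — an autapomorphy, so it tells us nothing about relationships among taxa.
Most parsimonious ingroup topology: (((P,R),W),Z).
P and R form a cherry on this tree, so they are sister taxa.

R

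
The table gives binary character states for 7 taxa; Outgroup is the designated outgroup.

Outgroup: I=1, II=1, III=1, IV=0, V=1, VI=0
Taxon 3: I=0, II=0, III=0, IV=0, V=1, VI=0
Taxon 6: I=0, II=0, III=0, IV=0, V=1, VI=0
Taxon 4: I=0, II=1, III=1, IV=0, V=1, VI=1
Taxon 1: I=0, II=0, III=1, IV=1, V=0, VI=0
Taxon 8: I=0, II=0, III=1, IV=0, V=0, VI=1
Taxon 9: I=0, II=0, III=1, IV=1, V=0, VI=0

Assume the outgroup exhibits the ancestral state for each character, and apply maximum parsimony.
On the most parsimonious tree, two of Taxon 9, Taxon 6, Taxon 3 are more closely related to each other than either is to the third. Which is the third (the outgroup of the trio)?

Taxon 9

Character polarity is set by the outgroup: the derived state is whichever differs from the outgroup's state, so for I, II, III, V the derived state is '0', and for the remaining characters it is '1'.
I (derived state '0') is shared by all ingroup taxa — unites the whole ingroup.
Only Taxon 1, Taxon 3, Taxon 6, Taxon 8, and Taxon 9 show the derived state '0' for II, supporting them as a clade.
III (derived state '0') is shared by Taxon 3 and Taxon 6 — a synapomorphy uniting that clade.
IV (derived state '1') is shared by Taxon 1 and Taxon 9 — a synapomorphy uniting that clade.
V (derived state '0') is shared by Taxon 1, Taxon 8, and Taxon 9 — a synapomorphy uniting that clade.
VI (state '1') occurs in Taxon 4 and Taxon 8 but conflicts with the nesting implied by the other characters — most parsimoniously interpreted as homoplasy.
Most parsimonious ingroup topology: (((Taxon 3,Taxon 6),((Taxon 1,Taxon 9),Taxon 8)),Taxon 4).
Taxon 6 and Taxon 3 share a more recent common ancestor with each other than either does with Taxon 9, so Taxon 9 is the least closely related of the three.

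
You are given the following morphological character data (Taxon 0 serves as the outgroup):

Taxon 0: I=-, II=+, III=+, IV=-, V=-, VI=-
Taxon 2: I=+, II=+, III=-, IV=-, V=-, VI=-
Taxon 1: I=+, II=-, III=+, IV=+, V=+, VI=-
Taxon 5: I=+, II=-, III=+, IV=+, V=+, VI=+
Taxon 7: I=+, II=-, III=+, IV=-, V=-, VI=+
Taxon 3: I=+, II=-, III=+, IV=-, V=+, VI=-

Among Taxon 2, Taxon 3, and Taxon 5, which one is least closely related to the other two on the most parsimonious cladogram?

Character polarity is set by the outgroup: the derived state is whichever differs from the outgroup's state, so for II, III the derived state is '-', and for the remaining characters it is '+'.
All ingroup taxa share the derived state '+' for I; it defines the ingroup but does not resolve relationships within it.
II: derived state '-' in Taxon 1, Taxon 3, Taxon 5, and Taxon 7 only — synapomorphy for {Taxon 1, Taxon 3, Taxon 5, Taxon 7}.
III (derived state '-') is unique to Taxon 2 (autapomorphy; uninformative for grouping).
IV: derived state '+' in Taxon 1 and Taxon 5 only — synapomorphy for {Taxon 1, Taxon 5}.
Only Taxon 1, Taxon 3, and Taxon 5 show the derived state '+' for V, supporting them as a clade.
VI (state '+') occurs in Taxon 5 and Taxon 7 but conflicts with the nesting implied by the other characters — most parsimoniously interpreted as homoplasy.
Most parsimonious ingroup topology: (Taxon 2,(((Taxon 1,Taxon 5),Taxon 3),Taxon 7)).
Taxon 3 and Taxon 5 share a more recent common ancestor with each other than either does with Taxon 2, so Taxon 2 is the least closely related of the three.

Taxon 2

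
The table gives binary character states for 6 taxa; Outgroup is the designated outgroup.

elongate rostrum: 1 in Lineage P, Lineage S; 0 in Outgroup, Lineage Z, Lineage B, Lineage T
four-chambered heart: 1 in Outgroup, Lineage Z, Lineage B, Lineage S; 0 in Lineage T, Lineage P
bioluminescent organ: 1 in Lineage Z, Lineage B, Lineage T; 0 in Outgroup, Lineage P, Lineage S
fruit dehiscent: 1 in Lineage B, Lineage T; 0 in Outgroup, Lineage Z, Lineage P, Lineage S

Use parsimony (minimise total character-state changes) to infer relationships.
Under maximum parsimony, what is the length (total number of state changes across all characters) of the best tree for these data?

Character polarity is set by the outgroup: the derived state is whichever differs from the outgroup's state, so for four-chambered heart the derived state is '0', and for the remaining characters it is '1'.
Only Lineage P and Lineage S show the derived state '1' for elongate rostrum, supporting them as a clade.
four-chambered heart groups Lineage P and Lineage T, which is incompatible with the clades supported by the remaining characters; treating it as convergent (homoplasy) costs fewer steps than any alternative tree.
bioluminescent organ (derived state '1') is shared by Lineage B, Lineage T, and Lineage Z — a synapomorphy uniting that clade.
fruit dehiscent (derived state '1') is shared by Lineage B and Lineage T — a synapomorphy uniting that clade.
Most parsimonious ingroup topology: ((Lineage Z,(Lineage T,Lineage B)),(Lineage P,Lineage S)).
Changes per character on this tree: elongate rostrum: 1; four-chambered heart: 2; bioluminescent organ: 1; fruit dehiscent: 1.
Total = 5.

5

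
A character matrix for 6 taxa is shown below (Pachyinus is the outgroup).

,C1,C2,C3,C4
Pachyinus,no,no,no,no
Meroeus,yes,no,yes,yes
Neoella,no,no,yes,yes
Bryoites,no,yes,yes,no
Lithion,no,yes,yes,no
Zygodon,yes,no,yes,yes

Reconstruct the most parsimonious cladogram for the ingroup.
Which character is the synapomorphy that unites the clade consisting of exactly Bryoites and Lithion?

The outgroup has state 'no' for every character, so 'yes' is the derived state throughout.
C1: derived state 'yes' in Meroeus and Zygodon only — synapomorphy for {Meroeus, Zygodon}.
Only Bryoites and Lithion show the derived state 'yes' for C2, supporting them as a clade.
All ingroup taxa share the derived state 'yes' for C3; it defines the ingroup but does not resolve relationships within it.
Only Meroeus, Neoella, and Zygodon show the derived state 'yes' for C4, supporting them as a clade.
Most parsimonious ingroup topology: (((Meroeus,Zygodon),Neoella),(Bryoites,Lithion)).
The clade {Bryoites, Lithion} is supported by C2: its derived state 'yes' occurs in exactly those taxa and in no other taxon (including the outgroup).

C2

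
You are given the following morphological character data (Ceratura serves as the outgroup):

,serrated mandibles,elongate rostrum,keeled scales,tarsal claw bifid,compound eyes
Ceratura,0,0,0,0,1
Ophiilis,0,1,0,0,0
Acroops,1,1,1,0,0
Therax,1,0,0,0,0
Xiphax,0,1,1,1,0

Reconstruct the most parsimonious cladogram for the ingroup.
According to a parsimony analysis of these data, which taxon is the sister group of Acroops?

Xiphax

Character polarity is set by the outgroup: the derived state is whichever differs from the outgroup's state, so for compound eyes the derived state is '0', and for the remaining characters it is '1'.
serrated mandibles (state '1') occurs in Acroops and Therax but conflicts with the nesting implied by the other characters — most parsimoniously interpreted as homoplasy.
elongate rostrum: derived state '1' in Acroops, Ophiilis, and Xiphax only — synapomorphy for {Acroops, Ophiilis, Xiphax}.
keeled scales (derived state '1') is shared by Acroops and Xiphax — a synapomorphy uniting that clade.
tarsal claw bifid (derived state '1') is unique to Xiphax (autapomorphy; uninformative for grouping).
All ingroup taxa share the derived state '0' for compound eyes; it defines the ingroup but does not resolve relationships within it.
Most parsimonious ingroup topology: ((Ophiilis,(Acroops,Xiphax)),Therax).
Acroops and Xiphax form a cherry on this tree, so they are sister taxa.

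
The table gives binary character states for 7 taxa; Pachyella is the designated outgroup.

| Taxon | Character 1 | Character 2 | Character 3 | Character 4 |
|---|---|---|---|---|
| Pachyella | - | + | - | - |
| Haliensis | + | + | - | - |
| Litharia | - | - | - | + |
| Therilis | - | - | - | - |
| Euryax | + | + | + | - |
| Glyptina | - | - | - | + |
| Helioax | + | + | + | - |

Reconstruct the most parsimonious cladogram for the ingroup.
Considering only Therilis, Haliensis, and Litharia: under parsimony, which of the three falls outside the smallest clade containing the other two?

Character polarity is set by the outgroup: the derived state is whichever differs from the outgroup's state, so for Character 2 the derived state is '-', and for the remaining characters it is '+'.
Character 1 (derived state '+') is shared by Euryax, Haliensis, and Helioax — a synapomorphy uniting that clade.
Character 2 (derived state '-') is shared by Glyptina, Litharia, and Therilis — a synapomorphy uniting that clade.
Character 3: derived state '+' in Euryax and Helioax only — synapomorphy for {Euryax, Helioax}.
Character 4 (derived state '+') is shared by Glyptina and Litharia — a synapomorphy uniting that clade.
Most parsimonious ingroup topology: ((Haliensis,(Euryax,Helioax)),((Litharia,Glyptina),Therilis)).
Litharia and Therilis share a more recent common ancestor with each other than either does with Haliensis, so Haliensis is the least closely related of the three.

Haliensis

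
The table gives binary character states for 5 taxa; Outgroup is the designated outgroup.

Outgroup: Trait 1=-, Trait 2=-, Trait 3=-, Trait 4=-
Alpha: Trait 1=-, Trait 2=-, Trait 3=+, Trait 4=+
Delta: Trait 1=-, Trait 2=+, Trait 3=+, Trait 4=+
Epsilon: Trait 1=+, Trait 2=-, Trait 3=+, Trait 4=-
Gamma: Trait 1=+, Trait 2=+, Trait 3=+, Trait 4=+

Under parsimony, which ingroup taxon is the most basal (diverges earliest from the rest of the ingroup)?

The outgroup has state '-' for every character, so '+' is the derived state throughout.
Trait 1 groups Epsilon and Gamma, which is incompatible with the clades supported by the remaining characters; treating it as convergent (homoplasy) costs fewer steps than any alternative tree.
Trait 2: derived state '+' in Delta and Gamma only — synapomorphy for {Delta, Gamma}.
Trait 3 (derived state '+') is shared by all ingroup taxa — unites the whole ingroup.
Trait 4: derived state '+' in Alpha, Delta, and Gamma only — synapomorphy for {Alpha, Delta, Gamma}.
Most parsimonious ingroup topology: ((Alpha,(Delta,Gamma)),Epsilon).
Epsilon is sister to the clade containing all other ingroup taxa, so it is the earliest-diverging (most basal) ingroup lineage.

Epsilon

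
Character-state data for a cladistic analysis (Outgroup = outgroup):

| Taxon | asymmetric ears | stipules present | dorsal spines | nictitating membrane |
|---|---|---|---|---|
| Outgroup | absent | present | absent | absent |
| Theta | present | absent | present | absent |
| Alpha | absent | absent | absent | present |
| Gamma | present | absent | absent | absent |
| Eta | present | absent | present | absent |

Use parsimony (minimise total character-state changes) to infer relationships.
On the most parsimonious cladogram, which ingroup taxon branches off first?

Alpha

Character polarity is set by the outgroup: the derived state is whichever differs from the outgroup's state, so for stipules present the derived state is 'absent', and for the remaining characters it is 'present'.
asymmetric ears: derived state 'present' in Eta, Gamma, and Theta only — synapomorphy for {Eta, Gamma, Theta}.
All ingroup taxa share the derived state 'absent' for stipules present; it defines the ingroup but does not resolve relationships within it.
Only Eta and Theta show the derived state 'present' for dorsal spines, supporting them as a clade.
nictitating membrane: derived state 'present' in Alpha only — an autapomorphy, so it tells us nothing about relationships among taxa.
Most parsimonious ingroup topology: (((Theta,Eta),Gamma),Alpha).
Alpha is sister to the clade containing all other ingroup taxa, so it is the earliest-diverging (most basal) ingroup lineage.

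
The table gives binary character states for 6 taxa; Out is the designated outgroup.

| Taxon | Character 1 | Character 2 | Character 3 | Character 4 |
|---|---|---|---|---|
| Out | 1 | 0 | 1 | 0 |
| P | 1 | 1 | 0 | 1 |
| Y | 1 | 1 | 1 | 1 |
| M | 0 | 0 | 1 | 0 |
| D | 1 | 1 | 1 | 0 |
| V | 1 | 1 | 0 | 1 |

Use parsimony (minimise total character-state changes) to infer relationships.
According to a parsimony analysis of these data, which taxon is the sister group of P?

V

Character polarity is set by the outgroup: the derived state is whichever differs from the outgroup's state, so for Character 1, Character 3 the derived state is '0', and for the remaining characters it is '1'.
Character 1: derived state '0' in M only — an autapomorphy, so it tells us nothing about relationships among taxa.
Only D, P, V, and Y show the derived state '1' for Character 2, supporting them as a clade.
Character 3 (derived state '0') is shared by P and V — a synapomorphy uniting that clade.
Character 4 (derived state '1') is shared by P, V, and Y — a synapomorphy uniting that clade.
Most parsimonious ingroup topology: ((((P,V),Y),D),M).
P and V form a cherry on this tree, so they are sister taxa.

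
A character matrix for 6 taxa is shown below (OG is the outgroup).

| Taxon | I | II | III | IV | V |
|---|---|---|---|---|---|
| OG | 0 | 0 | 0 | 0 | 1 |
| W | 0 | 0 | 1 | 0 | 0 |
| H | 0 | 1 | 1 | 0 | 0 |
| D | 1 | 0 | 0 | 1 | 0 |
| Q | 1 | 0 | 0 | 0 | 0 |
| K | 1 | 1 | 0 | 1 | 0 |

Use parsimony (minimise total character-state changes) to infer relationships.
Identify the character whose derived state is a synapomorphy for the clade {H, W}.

III

Character polarity is set by the outgroup: the derived state is whichever differs from the outgroup's state, so for V the derived state is '0', and for the remaining characters it is '1'.
I (derived state '1') is shared by D, K, and Q — a synapomorphy uniting that clade.
II (state '1') occurs in H and K but conflicts with the nesting implied by the other characters — most parsimoniously interpreted as homoplasy.
Only H and W show the derived state '1' for III, supporting them as a clade.
Only D and K show the derived state '1' for IV, supporting them as a clade.
All ingroup taxa share the derived state '0' for V; it defines the ingroup but does not resolve relationships within it.
Most parsimonious ingroup topology: ((W,H),((D,K),Q)).
The clade {H, W} is supported by III: its derived state '1' occurs in exactly those taxa and in no other taxon (including the outgroup).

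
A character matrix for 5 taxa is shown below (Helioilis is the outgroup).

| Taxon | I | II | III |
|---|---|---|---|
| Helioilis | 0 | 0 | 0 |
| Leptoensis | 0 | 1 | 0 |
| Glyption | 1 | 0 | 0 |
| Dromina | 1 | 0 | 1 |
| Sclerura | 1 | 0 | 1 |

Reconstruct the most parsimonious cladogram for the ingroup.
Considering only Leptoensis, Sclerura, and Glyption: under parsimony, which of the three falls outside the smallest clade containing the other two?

The outgroup has state '0' for every character, so '1' is the derived state throughout.
I: derived state '1' in Dromina, Glyption, and Sclerura only — synapomorphy for {Dromina, Glyption, Sclerura}.
II: derived state '1' in Leptoensis only — an autapomorphy, so it tells us nothing about relationships among taxa.
III (derived state '1') is shared by Dromina and Sclerura — a synapomorphy uniting that clade.
Most parsimonious ingroup topology: (Leptoensis,(Glyption,(Dromina,Sclerura))).
Sclerura and Glyption share a more recent common ancestor with each other than either does with Leptoensis, so Leptoensis is the least closely related of the three.

Leptoensis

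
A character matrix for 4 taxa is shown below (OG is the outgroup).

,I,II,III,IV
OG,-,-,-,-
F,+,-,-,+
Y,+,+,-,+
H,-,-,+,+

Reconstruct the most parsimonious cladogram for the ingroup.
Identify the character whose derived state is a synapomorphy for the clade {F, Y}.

The outgroup has state '-' for every character, so '+' is the derived state throughout.
I: derived state '+' in F and Y only — synapomorphy for {F, Y}.
II: derived state '+' in Y only — an autapomorphy, so it tells us nothing about relationships among taxa.
III (derived state '+') is unique to H (autapomorphy; uninformative for grouping).
IV (derived state '+') is shared by all ingroup taxa — unites the whole ingroup.
Most parsimonious ingroup topology: ((F,Y),H).
The clade {F, Y} is supported by I: its derived state '+' occurs in exactly those taxa and in no other taxon (including the outgroup).

I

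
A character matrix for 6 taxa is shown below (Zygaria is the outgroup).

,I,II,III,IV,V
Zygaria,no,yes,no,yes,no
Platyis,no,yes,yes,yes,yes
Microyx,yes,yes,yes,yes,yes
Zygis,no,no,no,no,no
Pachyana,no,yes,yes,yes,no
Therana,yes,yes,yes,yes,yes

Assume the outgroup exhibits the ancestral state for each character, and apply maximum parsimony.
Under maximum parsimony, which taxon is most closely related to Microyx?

Therana

Character polarity is set by the outgroup: the derived state is whichever differs from the outgroup's state, so for II, IV the derived state is 'no', and for the remaining characters it is 'yes'.
Only Microyx and Therana show the derived state 'yes' for I, supporting them as a clade.
II: derived state 'no' in Zygis only — an autapomorphy, so it tells us nothing about relationships among taxa.
III (derived state 'yes') is shared by Microyx, Pachyana, Platyis, and Therana — a synapomorphy uniting that clade.
IV: derived state 'no' in Zygis only — an autapomorphy, so it tells us nothing about relationships among taxa.
V: derived state 'yes' in Microyx, Platyis, and Therana only — synapomorphy for {Microyx, Platyis, Therana}.
Most parsimonious ingroup topology: (((Platyis,(Microyx,Therana)),Pachyana),Zygis).
Microyx and Therana form a cherry on this tree, so they are sister taxa.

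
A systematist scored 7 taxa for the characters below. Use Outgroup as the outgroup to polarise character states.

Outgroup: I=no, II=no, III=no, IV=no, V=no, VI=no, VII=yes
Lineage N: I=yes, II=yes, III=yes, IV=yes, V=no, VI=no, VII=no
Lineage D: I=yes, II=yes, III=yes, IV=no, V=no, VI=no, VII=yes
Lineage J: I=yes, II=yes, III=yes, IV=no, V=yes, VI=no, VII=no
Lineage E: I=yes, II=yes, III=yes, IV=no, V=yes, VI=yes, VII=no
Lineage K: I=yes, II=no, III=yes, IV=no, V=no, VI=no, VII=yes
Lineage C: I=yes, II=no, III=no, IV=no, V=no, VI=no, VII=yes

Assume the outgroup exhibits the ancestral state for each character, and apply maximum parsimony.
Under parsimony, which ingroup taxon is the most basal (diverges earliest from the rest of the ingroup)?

Lineage C

Character polarity is set by the outgroup: the derived state is whichever differs from the outgroup's state, so for VII the derived state is 'no', and for the remaining characters it is 'yes'.
I (derived state 'yes') is shared by all ingroup taxa — unites the whole ingroup.
II: derived state 'yes' in Lineage D, Lineage E, Lineage J, and Lineage N only — synapomorphy for {Lineage D, Lineage E, Lineage J, Lineage N}.
Only Lineage D, Lineage E, Lineage J, Lineage K, and Lineage N show the derived state 'yes' for III, supporting them as a clade.
IV (derived state 'yes') is unique to Lineage N (autapomorphy; uninformative for grouping).
Only Lineage E and Lineage J show the derived state 'yes' for V, supporting them as a clade.
VI: derived state 'yes' in Lineage E only — an autapomorphy, so it tells us nothing about relationships among taxa.
VII: derived state 'no' in Lineage E, Lineage J, and Lineage N only — synapomorphy for {Lineage E, Lineage J, Lineage N}.
Most parsimonious ingroup topology: ((((Lineage N,(Lineage J,Lineage E)),Lineage D),Lineage K),Lineage C).
Lineage C is sister to the clade containing all other ingroup taxa, so it is the earliest-diverging (most basal) ingroup lineage.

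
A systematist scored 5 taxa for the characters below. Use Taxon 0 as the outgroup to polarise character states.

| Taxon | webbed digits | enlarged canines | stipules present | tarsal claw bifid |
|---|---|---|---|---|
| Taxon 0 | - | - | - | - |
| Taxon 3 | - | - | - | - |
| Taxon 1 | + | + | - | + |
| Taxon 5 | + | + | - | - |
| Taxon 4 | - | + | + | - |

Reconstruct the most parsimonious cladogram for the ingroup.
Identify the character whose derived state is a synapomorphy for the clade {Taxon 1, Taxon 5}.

webbed digits

The outgroup has state '-' for every character, so '+' is the derived state throughout.
webbed digits: derived state '+' in Taxon 1 and Taxon 5 only — synapomorphy for {Taxon 1, Taxon 5}.
Only Taxon 1, Taxon 4, and Taxon 5 show the derived state '+' for enlarged canines, supporting them as a clade.
stipules present: derived state '+' in Taxon 4 only — an autapomorphy, so it tells us nothing about relationships among taxa.
tarsal claw bifid (derived state '+') is unique to Taxon 1 (autapomorphy; uninformative for grouping).
Most parsimonious ingroup topology: (Taxon 3,((Taxon 1,Taxon 5),Taxon 4)).
The clade {Taxon 1, Taxon 5} is supported by webbed digits: its derived state '+' occurs in exactly those taxa and in no other taxon (including the outgroup).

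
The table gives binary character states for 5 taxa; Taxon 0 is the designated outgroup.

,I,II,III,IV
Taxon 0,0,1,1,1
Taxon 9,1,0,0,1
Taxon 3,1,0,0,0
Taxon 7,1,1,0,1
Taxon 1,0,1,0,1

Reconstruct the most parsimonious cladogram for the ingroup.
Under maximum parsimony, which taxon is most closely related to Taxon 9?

Character polarity is set by the outgroup: the derived state is whichever differs from the outgroup's state, so for II, III, IV the derived state is '0', and for the remaining characters it is '1'.
I: derived state '1' in Taxon 3, Taxon 7, and Taxon 9 only — synapomorphy for {Taxon 3, Taxon 7, Taxon 9}.
Only Taxon 3 and Taxon 9 show the derived state '0' for II, supporting them as a clade.
III (derived state '0') is shared by all ingroup taxa — unites the whole ingroup.
IV (derived state '0') is unique to Taxon 3 (autapomorphy; uninformative for grouping).
Most parsimonious ingroup topology: (((Taxon 9,Taxon 3),Taxon 7),Taxon 1).
Taxon 9 and Taxon 3 form a cherry on this tree, so they are sister taxa.

Taxon 3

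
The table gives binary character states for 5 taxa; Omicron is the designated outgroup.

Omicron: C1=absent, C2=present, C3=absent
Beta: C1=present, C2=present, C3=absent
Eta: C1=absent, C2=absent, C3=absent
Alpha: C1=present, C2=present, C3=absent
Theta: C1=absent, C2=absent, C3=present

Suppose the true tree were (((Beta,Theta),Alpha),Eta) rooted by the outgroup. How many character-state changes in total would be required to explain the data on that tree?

5

Map each character onto (((Beta,Theta),Alpha),Eta) (rooted by Omicron) and count the minimum state changes it requires (Fitch parsimony):
C1: 2; C2: 2; C3: 1.
Total tree length = 5.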